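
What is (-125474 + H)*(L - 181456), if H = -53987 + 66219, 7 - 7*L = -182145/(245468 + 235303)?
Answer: 23051085928182860/1121799 ≈ 2.0548e+10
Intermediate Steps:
L = 1182514/1121799 (L = 1 - (-182145)/(7*(245468 + 235303)) = 1 - (-182145)/(7*480771) = 1 - 1/7*(-60715/160257) = 1 + 60715/1121799 = 1182514/1121799 ≈ 1.0541)
H = 12232
(-125474 + H)*(L - 181456) = (-125474 + 12232)*(1182514/1121799 - 181456) = -113242*(-203555976830/1121799) = 23051085928182860/1121799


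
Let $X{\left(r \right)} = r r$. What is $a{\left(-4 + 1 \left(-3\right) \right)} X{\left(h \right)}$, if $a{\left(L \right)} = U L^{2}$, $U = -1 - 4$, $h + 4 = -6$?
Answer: $-24500$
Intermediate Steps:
$h = -10$ ($h = -4 - 6 = -10$)
$X{\left(r \right)} = r^{2}$
$U = -5$
$a{\left(L \right)} = - 5 L^{2}$
$a{\left(-4 + 1 \left(-3\right) \right)} X{\left(h \right)} = - 5 \left(-4 + 1 \left(-3\right)\right)^{2} \left(-10\right)^{2} = - 5 \left(-4 - 3\right)^{2} \cdot 100 = - 5 \left(-7\right)^{2} \cdot 100 = \left(-5\right) 49 \cdot 100 = \left(-245\right) 100 = -24500$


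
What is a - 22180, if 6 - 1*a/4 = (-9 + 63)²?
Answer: -33820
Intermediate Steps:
a = -11640 (a = 24 - 4*(-9 + 63)² = 24 - 4*54² = 24 - 4*2916 = 24 - 11664 = -11640)
a - 22180 = -11640 - 22180 = -33820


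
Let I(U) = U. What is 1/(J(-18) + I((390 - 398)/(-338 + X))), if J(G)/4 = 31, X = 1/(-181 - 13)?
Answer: 65573/8132604 ≈ 0.0080630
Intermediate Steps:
X = -1/194 (X = 1/(-194) = -1/194 ≈ -0.0051546)
J(G) = 124 (J(G) = 4*31 = 124)
1/(J(-18) + I((390 - 398)/(-338 + X))) = 1/(124 + (390 - 398)/(-338 - 1/194)) = 1/(124 - 8/(-65573/194)) = 1/(124 - 8*(-194/65573)) = 1/(124 + 1552/65573) = 1/(8132604/65573) = 65573/8132604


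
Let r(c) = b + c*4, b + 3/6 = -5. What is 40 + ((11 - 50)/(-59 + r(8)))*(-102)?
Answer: -412/5 ≈ -82.400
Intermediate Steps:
b = -11/2 (b = -½ - 5 = -11/2 ≈ -5.5000)
r(c) = -11/2 + 4*c (r(c) = -11/2 + c*4 = -11/2 + 4*c)
40 + ((11 - 50)/(-59 + r(8)))*(-102) = 40 + ((11 - 50)/(-59 + (-11/2 + 4*8)))*(-102) = 40 - 39/(-59 + (-11/2 + 32))*(-102) = 40 - 39/(-59 + 53/2)*(-102) = 40 - 39/(-65/2)*(-102) = 40 - 39*(-2/65)*(-102) = 40 + (6/5)*(-102) = 40 - 612/5 = -412/5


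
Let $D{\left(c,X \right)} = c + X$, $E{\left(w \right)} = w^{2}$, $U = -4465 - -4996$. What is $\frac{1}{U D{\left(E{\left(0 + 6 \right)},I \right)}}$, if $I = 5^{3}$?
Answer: $\frac{1}{85491} \approx 1.1697 \cdot 10^{-5}$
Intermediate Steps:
$U = 531$ ($U = -4465 + 4996 = 531$)
$I = 125$
$D{\left(c,X \right)} = X + c$
$\frac{1}{U D{\left(E{\left(0 + 6 \right)},I \right)}} = \frac{1}{531 \left(125 + \left(0 + 6\right)^{2}\right)} = \frac{1}{531 \left(125 + 6^{2}\right)} = \frac{1}{531 \left(125 + 36\right)} = \frac{1}{531 \cdot 161} = \frac{1}{531} \cdot \frac{1}{161} = \frac{1}{85491}$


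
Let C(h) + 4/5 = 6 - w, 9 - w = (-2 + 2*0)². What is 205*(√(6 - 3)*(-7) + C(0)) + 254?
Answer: 295 - 1435*√3 ≈ -2190.5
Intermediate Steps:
w = 5 (w = 9 - (-2 + 2*0)² = 9 - (-2 + 0)² = 9 - 1*(-2)² = 9 - 1*4 = 9 - 4 = 5)
C(h) = ⅕ (C(h) = -⅘ + (6 - 1*5) = -⅘ + (6 - 5) = -⅘ + 1 = ⅕)
205*(√(6 - 3)*(-7) + C(0)) + 254 = 205*(√(6 - 3)*(-7) + ⅕) + 254 = 205*(√3*(-7) + ⅕) + 254 = 205*(-7*√3 + ⅕) + 254 = 205*(⅕ - 7*√3) + 254 = (41 - 1435*√3) + 254 = 295 - 1435*√3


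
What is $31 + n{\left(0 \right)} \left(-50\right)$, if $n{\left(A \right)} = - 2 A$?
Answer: $31$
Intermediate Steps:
$31 + n{\left(0 \right)} \left(-50\right) = 31 + \left(-2\right) 0 \left(-50\right) = 31 + 0 \left(-50\right) = 31 + 0 = 31$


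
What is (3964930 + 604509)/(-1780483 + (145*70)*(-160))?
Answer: -4569439/3404483 ≈ -1.3422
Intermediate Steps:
(3964930 + 604509)/(-1780483 + (145*70)*(-160)) = 4569439/(-1780483 + 10150*(-160)) = 4569439/(-1780483 - 1624000) = 4569439/(-3404483) = 4569439*(-1/3404483) = -4569439/3404483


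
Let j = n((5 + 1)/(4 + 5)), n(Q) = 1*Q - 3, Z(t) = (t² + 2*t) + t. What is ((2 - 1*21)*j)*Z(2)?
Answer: 1330/3 ≈ 443.33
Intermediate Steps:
Z(t) = t² + 3*t
n(Q) = -3 + Q (n(Q) = Q - 3 = -3 + Q)
j = -7/3 (j = -3 + (5 + 1)/(4 + 5) = -3 + 6/9 = -3 + 6*(⅑) = -3 + ⅔ = -7/3 ≈ -2.3333)
((2 - 1*21)*j)*Z(2) = ((2 - 1*21)*(-7/3))*(2*(3 + 2)) = ((2 - 21)*(-7/3))*(2*5) = -19*(-7/3)*10 = (133/3)*10 = 1330/3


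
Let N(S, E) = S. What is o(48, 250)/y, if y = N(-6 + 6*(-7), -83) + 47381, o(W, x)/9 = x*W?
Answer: 108000/47333 ≈ 2.2817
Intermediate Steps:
o(W, x) = 9*W*x (o(W, x) = 9*(x*W) = 9*(W*x) = 9*W*x)
y = 47333 (y = (-6 + 6*(-7)) + 47381 = (-6 - 42) + 47381 = -48 + 47381 = 47333)
o(48, 250)/y = (9*48*250)/47333 = 108000*(1/47333) = 108000/47333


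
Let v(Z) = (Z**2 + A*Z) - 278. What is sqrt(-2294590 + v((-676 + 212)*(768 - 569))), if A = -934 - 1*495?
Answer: 2*sqrt(2163897543) ≈ 93035.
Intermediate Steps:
A = -1429 (A = -934 - 495 = -1429)
v(Z) = -278 + Z**2 - 1429*Z (v(Z) = (Z**2 - 1429*Z) - 278 = -278 + Z**2 - 1429*Z)
sqrt(-2294590 + v((-676 + 212)*(768 - 569))) = sqrt(-2294590 + (-278 + ((-676 + 212)*(768 - 569))**2 - 1429*(-676 + 212)*(768 - 569))) = sqrt(-2294590 + (-278 + (-464*199)**2 - (-663056)*199)) = sqrt(-2294590 + (-278 + (-92336)**2 - 1429*(-92336))) = sqrt(-2294590 + (-278 + 8525936896 + 131948144)) = sqrt(-2294590 + 8657884762) = sqrt(8655590172) = 2*sqrt(2163897543)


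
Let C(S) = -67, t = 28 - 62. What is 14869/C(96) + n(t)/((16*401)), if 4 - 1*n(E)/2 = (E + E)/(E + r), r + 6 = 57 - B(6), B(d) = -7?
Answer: -286195765/1289616 ≈ -221.92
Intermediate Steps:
t = -34
r = 58 (r = -6 + (57 - 1*(-7)) = -6 + (57 + 7) = -6 + 64 = 58)
n(E) = 8 - 4*E/(58 + E) (n(E) = 8 - 2*(E + E)/(E + 58) = 8 - 2*2*E/(58 + E) = 8 - 4*E/(58 + E))
14869/C(96) + n(t)/((16*401)) = 14869/(-67) + (4*(116 - 34)/(58 - 34))/((16*401)) = 14869*(-1/67) + (4*82/24)/6416 = -14869/67 + (4*(1/24)*82)*(1/6416) = -14869/67 + (41/3)*(1/6416) = -14869/67 + 41/19248 = -286195765/1289616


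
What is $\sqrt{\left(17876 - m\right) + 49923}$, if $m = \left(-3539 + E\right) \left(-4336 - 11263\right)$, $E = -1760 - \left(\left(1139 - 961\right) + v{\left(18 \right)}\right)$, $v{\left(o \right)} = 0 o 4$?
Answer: $2 i \sqrt{21341981} \approx 9239.5 i$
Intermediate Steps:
$v{\left(o \right)} = 0$ ($v{\left(o \right)} = 0 \cdot 4 = 0$)
$E = -1938$ ($E = -1760 - \left(\left(1139 - 961\right) + 0\right) = -1760 - \left(178 + 0\right) = -1760 - 178 = -1938$)
$m = 85435723$ ($m = \left(-3539 - 1938\right) \left(-4336 - 11263\right) = \left(-5477\right) \left(-15599\right) = 85435723$)
$\sqrt{\left(17876 - m\right) + 49923} = \sqrt{\left(17876 - 85435723\right) + 49923} = \sqrt{-85417847 + 49923} = \sqrt{-85367924} = 2 i \sqrt{21341981}$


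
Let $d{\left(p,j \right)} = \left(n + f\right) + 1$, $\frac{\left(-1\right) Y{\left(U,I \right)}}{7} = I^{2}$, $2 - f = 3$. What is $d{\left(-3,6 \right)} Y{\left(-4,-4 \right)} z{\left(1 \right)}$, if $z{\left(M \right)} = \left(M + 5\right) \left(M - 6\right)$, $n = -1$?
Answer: $-3360$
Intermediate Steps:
$f = -1$ ($f = 2 - 3 = -1$)
$Y{\left(U,I \right)} = - 7 I^{2}$
$z{\left(M \right)} = \left(-6 + M\right) \left(5 + M\right)$ ($z{\left(M \right)} = \left(5 + M\right) \left(-6 + M\right) = \left(-6 + M\right) \left(5 + M\right)$)
$d{\left(p,j \right)} = -1$ ($d{\left(p,j \right)} = \left(-1 - 1\right) + 1 = -2 + 1 = -1$)
$d{\left(-3,6 \right)} Y{\left(-4,-4 \right)} z{\left(1 \right)} = - \left(-7\right) \left(-4\right)^{2} \left(-30 + 1^{2} - 1\right) = - \left(-7\right) 16 \left(-30 + 1 - 1\right) = \left(-1\right) \left(-112\right) \left(-30\right) = 112 \left(-30\right) = -3360$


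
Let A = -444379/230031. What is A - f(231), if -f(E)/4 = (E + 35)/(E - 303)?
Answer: -1281242/76677 ≈ -16.710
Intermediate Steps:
f(E) = -4*(35 + E)/(-303 + E) (f(E) = -4*(E + 35)/(E - 303) = -4*(35 + E)/(-303 + E))
A = -444379/230031 (A = -444379*1/230031 = -444379/230031 ≈ -1.9318)
A - f(231) = -444379/230031 - 4*(-35 - 1*231)/(-303 + 231) = -444379/230031 - 4*(-35 - 231)/(-72) = -444379/230031 - 4*(-1)*(-266)/72 = -444379/230031 - 1*133/9 = -444379/230031 - 133/9 = -1281242/76677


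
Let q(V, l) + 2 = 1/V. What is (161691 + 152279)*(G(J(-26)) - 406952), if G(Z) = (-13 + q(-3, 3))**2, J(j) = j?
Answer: -1149272114440/9 ≈ -1.2770e+11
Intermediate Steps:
q(V, l) = -2 + 1/V
G(Z) = 2116/9 (G(Z) = (-13 + (-2 + 1/(-3)))**2 = (-13 + (-2 - 1/3))**2 = (-13 - 7/3)**2 = (-46/3)**2 = 2116/9)
(161691 + 152279)*(G(J(-26)) - 406952) = (161691 + 152279)*(2116/9 - 406952) = 313970*(-3660452/9) = -1149272114440/9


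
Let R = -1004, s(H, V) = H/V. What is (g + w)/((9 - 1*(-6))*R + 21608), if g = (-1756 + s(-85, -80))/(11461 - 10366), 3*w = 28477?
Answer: 55425867/38240320 ≈ 1.4494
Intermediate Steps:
w = 28477/3 (w = (⅓)*28477 = 28477/3 ≈ 9492.3)
g = -28079/17520 (g = (-1756 - 85/(-80))/(11461 - 10366) = (-1756 - 85*(-1/80))/1095 = (-1756 + 17/16)*(1/1095) = -28079/16*1/1095 = -28079/17520 ≈ -1.6027)
(g + w)/((9 - 1*(-6))*R + 21608) = (-28079/17520 + 28477/3)/((9 - 1*(-6))*(-1004) + 21608) = 55425867/(5840*((9 + 6)*(-1004) + 21608)) = 55425867/(5840*(15*(-1004) + 21608)) = 55425867/(5840*(-15060 + 21608)) = (55425867/5840)/6548 = (55425867/5840)*(1/6548) = 55425867/38240320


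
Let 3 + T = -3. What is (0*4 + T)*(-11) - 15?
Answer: 51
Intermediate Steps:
T = -6 (T = -3 - 3 = -6)
(0*4 + T)*(-11) - 15 = (0*4 - 6)*(-11) - 15 = (0 - 6)*(-11) - 15 = -6*(-11) - 15 = 66 - 15 = 51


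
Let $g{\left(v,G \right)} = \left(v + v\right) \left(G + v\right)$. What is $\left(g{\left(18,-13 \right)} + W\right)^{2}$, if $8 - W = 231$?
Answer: $1849$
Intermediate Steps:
$W = -223$ ($W = 8 - 231 = -223$)
$g{\left(v,G \right)} = 2 v \left(G + v\right)$
$\left(g{\left(18,-13 \right)} + W\right)^{2} = \left(2 \cdot 18 \left(-13 + 18\right) - 223\right)^{2} = \left(2 \cdot 18 \cdot 5 - 223\right)^{2} = \left(180 - 223\right)^{2} = \left(-43\right)^{2} = 1849$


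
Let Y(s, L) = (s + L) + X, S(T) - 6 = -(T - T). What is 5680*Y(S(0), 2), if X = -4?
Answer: 22720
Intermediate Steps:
S(T) = 6 (S(T) = 6 - (T - T) = 6 - 1*0 = 6 + 0 = 6)
Y(s, L) = -4 + L + s (Y(s, L) = (s + L) - 4 = (L + s) - 4 = -4 + L + s)
5680*Y(S(0), 2) = 5680*(-4 + 2 + 6) = 5680*4 = 22720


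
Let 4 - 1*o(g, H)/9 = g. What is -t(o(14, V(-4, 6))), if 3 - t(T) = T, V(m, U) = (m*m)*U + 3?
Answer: -93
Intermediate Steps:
V(m, U) = 3 + U*m² (V(m, U) = m²*U + 3 = U*m² + 3 = 3 + U*m²)
o(g, H) = 36 - 9*g
t(T) = 3 - T
-t(o(14, V(-4, 6))) = -(3 - (36 - 9*14)) = -(3 - (36 - 126)) = -(3 - 1*(-90)) = -(3 + 90) = -1*93 = -93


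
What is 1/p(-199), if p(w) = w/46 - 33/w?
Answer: -9154/38083 ≈ -0.24037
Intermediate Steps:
p(w) = -33/w + w/46 (p(w) = w*(1/46) - 33/w = w/46 - 33/w = -33/w + w/46)
1/p(-199) = 1/(-33/(-199) + (1/46)*(-199)) = 1/(-33*(-1/199) - 199/46) = 1/(33/199 - 199/46) = 1/(-38083/9154) = -9154/38083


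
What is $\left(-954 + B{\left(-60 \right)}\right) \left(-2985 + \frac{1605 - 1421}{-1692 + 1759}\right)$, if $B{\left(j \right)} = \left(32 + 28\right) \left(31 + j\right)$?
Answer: $\frac{538290834}{67} \approx 8.0342 \cdot 10^{6}$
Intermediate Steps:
$B{\left(j \right)} = 1860 + 60 j$ ($B{\left(j \right)} = 60 \left(31 + j\right) = 1860 + 60 j$)
$\left(-954 + B{\left(-60 \right)}\right) \left(-2985 + \frac{1605 - 1421}{-1692 + 1759}\right) = \left(-954 + \left(1860 + 60 \left(-60\right)\right)\right) \left(-2985 + \frac{1605 - 1421}{-1692 + 1759}\right) = \left(-954 + \left(1860 - 3600\right)\right) \left(-2985 + \frac{184}{67}\right) = \left(-954 - 1740\right) \left(-2985 + 184 \cdot \frac{1}{67}\right) = - 2694 \left(-2985 + \frac{184}{67}\right) = \left(-2694\right) \left(- \frac{199811}{67}\right) = \frac{538290834}{67}$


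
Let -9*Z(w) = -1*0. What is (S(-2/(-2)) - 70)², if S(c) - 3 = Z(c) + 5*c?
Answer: 3844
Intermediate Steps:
Z(w) = 0 (Z(w) = -(-1)*0/9 = -⅑*0 = 0)
S(c) = 3 + 5*c (S(c) = 3 + (0 + 5*c) = 3 + 5*c)
(S(-2/(-2)) - 70)² = ((3 + 5*(-2/(-2))) - 70)² = ((3 + 5*(-2*(-½))) - 70)² = ((3 + 5*1) - 70)² = ((3 + 5) - 70)² = (8 - 70)² = (-62)² = 3844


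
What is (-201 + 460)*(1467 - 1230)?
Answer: 61383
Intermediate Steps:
(-201 + 460)*(1467 - 1230) = 259*237 = 61383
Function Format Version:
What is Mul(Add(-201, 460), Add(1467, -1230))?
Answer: 61383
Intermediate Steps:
Mul(Add(-201, 460), Add(1467, -1230)) = Mul(259, 237) = 61383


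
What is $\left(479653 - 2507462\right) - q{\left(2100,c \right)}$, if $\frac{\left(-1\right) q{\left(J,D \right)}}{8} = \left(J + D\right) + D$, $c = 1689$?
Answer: $-1983985$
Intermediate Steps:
$q{\left(J,D \right)} = - 16 D - 8 J$ ($q{\left(J,D \right)} = - 8 \left(\left(J + D\right) + D\right) = - 8 \left(\left(D + J\right) + D\right) = - 8 \left(J + 2 D\right) = - 16 D - 8 J$)
$\left(479653 - 2507462\right) - q{\left(2100,c \right)} = \left(479653 - 2507462\right) - \left(\left(-16\right) 1689 - 16800\right) = \left(479653 - 2507462\right) - \left(-27024 - 16800\right) = -2027809 - -43824 = -2027809 + 43824 = -1983985$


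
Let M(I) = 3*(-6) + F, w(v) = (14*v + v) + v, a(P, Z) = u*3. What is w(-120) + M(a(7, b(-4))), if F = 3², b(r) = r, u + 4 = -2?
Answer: -1929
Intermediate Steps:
u = -6 (u = -4 - 2 = -6)
a(P, Z) = -18 (a(P, Z) = -6*3 = -18)
w(v) = 16*v (w(v) = 15*v + v = 16*v)
F = 9
M(I) = -9 (M(I) = 3*(-6) + 9 = -18 + 9 = -9)
w(-120) + M(a(7, b(-4))) = 16*(-120) - 9 = -1920 - 9 = -1929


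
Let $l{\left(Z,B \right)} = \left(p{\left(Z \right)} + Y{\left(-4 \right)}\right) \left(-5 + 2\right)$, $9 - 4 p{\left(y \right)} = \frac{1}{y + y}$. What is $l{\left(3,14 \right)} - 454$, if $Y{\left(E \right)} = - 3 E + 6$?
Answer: $- \frac{4117}{8} \approx -514.63$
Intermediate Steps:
$p{\left(y \right)} = \frac{9}{4} - \frac{1}{8 y}$ ($p{\left(y \right)} = \frac{9}{4} - \frac{1}{4 \left(y + y\right)} = \frac{9}{4} - \frac{1}{4 \cdot 2 y} = \frac{9}{4} - \frac{\frac{1}{2} \frac{1}{y}}{4} = \frac{9}{4} - \frac{1}{8 y}$)
$Y{\left(E \right)} = 6 - 3 E$
$l{\left(Z,B \right)} = -54 - \frac{3 \left(-1 + 18 Z\right)}{8 Z}$ ($l{\left(Z,B \right)} = \left(\frac{-1 + 18 Z}{8 Z} + \left(6 - -12\right)\right) \left(-5 + 2\right) = \left(\frac{-1 + 18 Z}{8 Z} + \left(6 + 12\right)\right) \left(-3\right) = \left(\frac{-1 + 18 Z}{8 Z} + 18\right) \left(-3\right) = \left(18 + \frac{-1 + 18 Z}{8 Z}\right) \left(-3\right) = -54 - \frac{3 \left(-1 + 18 Z\right)}{8 Z}$)
$l{\left(3,14 \right)} - 454 = \frac{3 \left(1 - 486\right)}{8 \cdot 3} - 454 = \frac{3}{8} \cdot \frac{1}{3} \left(1 - 486\right) - 454 = \frac{3}{8} \cdot \frac{1}{3} \left(-485\right) - 454 = - \frac{485}{8} - 454 = - \frac{4117}{8}$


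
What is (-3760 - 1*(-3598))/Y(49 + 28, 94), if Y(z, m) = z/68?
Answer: -11016/77 ≈ -143.06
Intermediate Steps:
Y(z, m) = z/68 (Y(z, m) = z*(1/68) = z/68)
(-3760 - 1*(-3598))/Y(49 + 28, 94) = (-3760 - 1*(-3598))/(((49 + 28)/68)) = (-3760 + 3598)/(((1/68)*77)) = -162/77/68 = -162*68/77 = -11016/77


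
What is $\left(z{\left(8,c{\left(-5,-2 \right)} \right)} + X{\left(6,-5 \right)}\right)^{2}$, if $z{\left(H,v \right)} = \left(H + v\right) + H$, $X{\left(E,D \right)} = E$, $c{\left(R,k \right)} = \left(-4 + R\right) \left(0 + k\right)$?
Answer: $1600$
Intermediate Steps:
$c{\left(R,k \right)} = k \left(-4 + R\right)$ ($c{\left(R,k \right)} = \left(-4 + R\right) k = k \left(-4 + R\right)$)
$z{\left(H,v \right)} = v + 2 H$
$\left(z{\left(8,c{\left(-5,-2 \right)} \right)} + X{\left(6,-5 \right)}\right)^{2} = \left(\left(- 2 \left(-4 - 5\right) + 2 \cdot 8\right) + 6\right)^{2} = \left(\left(\left(-2\right) \left(-9\right) + 16\right) + 6\right)^{2} = \left(\left(18 + 16\right) + 6\right)^{2} = \left(34 + 6\right)^{2} = 40^{2} = 1600$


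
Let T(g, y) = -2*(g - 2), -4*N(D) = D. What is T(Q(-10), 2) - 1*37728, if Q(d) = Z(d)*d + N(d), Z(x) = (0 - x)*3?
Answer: -37129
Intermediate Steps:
N(D) = -D/4
Z(x) = -3*x (Z(x) = -x*3 = -3*x)
Q(d) = -3*d² - d/4 (Q(d) = (-3*d)*d - d/4 = -3*d² - d/4)
T(g, y) = 4 - 2*g (T(g, y) = -2*(-2 + g) = 4 - 2*g)
T(Q(-10), 2) - 1*37728 = (4 - (-10)*(-1 - 12*(-10))/2) - 1*37728 = (4 - (-10)*(-1 + 120)/2) - 37728 = (4 - (-10)*119/2) - 37728 = (4 - 2*(-595/2)) - 37728 = (4 + 595) - 37728 = 599 - 37728 = -37129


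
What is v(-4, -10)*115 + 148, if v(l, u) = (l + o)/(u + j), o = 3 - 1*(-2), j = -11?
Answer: 2993/21 ≈ 142.52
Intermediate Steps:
o = 5 (o = 3 + 2 = 5)
v(l, u) = (5 + l)/(-11 + u) (v(l, u) = (l + 5)/(u - 11) = (5 + l)/(-11 + u))
v(-4, -10)*115 + 148 = ((5 - 4)/(-11 - 10))*115 + 148 = (1/(-21))*115 + 148 = -1/21*1*115 + 148 = -1/21*115 + 148 = -115/21 + 148 = 2993/21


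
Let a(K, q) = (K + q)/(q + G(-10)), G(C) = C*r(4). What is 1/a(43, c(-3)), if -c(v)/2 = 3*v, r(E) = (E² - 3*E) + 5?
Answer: -72/61 ≈ -1.1803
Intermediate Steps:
r(E) = 5 + E² - 3*E
G(C) = 9*C (G(C) = C*(5 + 4² - 3*4) = C*(5 + 16 - 12) = C*9 = 9*C)
c(v) = -6*v
a(K, q) = (K + q)/(-90 + q) (a(K, q) = (K + q)/(q + 9*(-10)) = (K + q)/(q - 90) = (K + q)/(-90 + q))
1/a(43, c(-3)) = 1/((43 - 6*(-3))/(-90 - 6*(-3))) = 1/((43 + 18)/(-90 + 18)) = 1/(61/(-72)) = 1/(-1/72*61) = 1/(-61/72) = -72/61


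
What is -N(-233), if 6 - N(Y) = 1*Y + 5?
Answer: -234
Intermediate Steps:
N(Y) = 1 - Y (N(Y) = 6 - (1*Y + 5) = 6 - (Y + 5) = 6 - (5 + Y) = 6 + (-5 - Y) = 1 - Y)
-N(-233) = -(1 - 1*(-233)) = -(1 + 233) = -1*234 = -234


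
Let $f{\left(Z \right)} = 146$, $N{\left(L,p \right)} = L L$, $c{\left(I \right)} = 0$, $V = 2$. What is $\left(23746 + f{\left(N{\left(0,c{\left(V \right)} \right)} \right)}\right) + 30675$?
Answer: $54567$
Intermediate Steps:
$N{\left(L,p \right)} = L^{2}$
$\left(23746 + f{\left(N{\left(0,c{\left(V \right)} \right)} \right)}\right) + 30675 = \left(23746 + 146\right) + 30675 = 23892 + 30675 = 54567$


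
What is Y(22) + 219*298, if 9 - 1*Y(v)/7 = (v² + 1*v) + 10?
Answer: 61713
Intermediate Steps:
Y(v) = -7 - 7*v - 7*v² (Y(v) = 63 - 7*((v² + 1*v) + 10) = 63 - 7*((v² + v) + 10) = 63 - 7*((v + v²) + 10) = 63 - 7*(10 + v + v²) = 63 + (-70 - 7*v - 7*v²) = -7 - 7*v - 7*v²)
Y(22) + 219*298 = (-7 - 7*22 - 7*22²) + 219*298 = (-7 - 154 - 7*484) + 65262 = (-7 - 154 - 3388) + 65262 = -3549 + 65262 = 61713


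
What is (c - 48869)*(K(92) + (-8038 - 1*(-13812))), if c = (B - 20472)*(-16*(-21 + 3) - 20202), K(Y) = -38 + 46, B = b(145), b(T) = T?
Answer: 2340224078038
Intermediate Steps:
B = 145
K(Y) = 8
c = 404791878 (c = (145 - 20472)*(-16*(-21 + 3) - 20202) = -20327*(-16*(-18) - 20202) = -20327*(288 - 20202) = -20327*(-19914) = 404791878)
(c - 48869)*(K(92) + (-8038 - 1*(-13812))) = (404791878 - 48869)*(8 + (-8038 - 1*(-13812))) = 404743009*(8 + (-8038 + 13812)) = 404743009*(8 + 5774) = 404743009*5782 = 2340224078038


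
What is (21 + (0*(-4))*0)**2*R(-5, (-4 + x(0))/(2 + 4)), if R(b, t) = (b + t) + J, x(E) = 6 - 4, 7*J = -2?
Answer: -2478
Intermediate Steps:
J = -2/7 (J = (1/7)*(-2) = -2/7 ≈ -0.28571)
x(E) = 2
R(b, t) = -2/7 + b + t (R(b, t) = (b + t) - 2/7 = -2/7 + b + t)
(21 + (0*(-4))*0)**2*R(-5, (-4 + x(0))/(2 + 4)) = (21 + (0*(-4))*0)**2*(-2/7 - 5 + (-4 + 2)/(2 + 4)) = (21 + 0*0)**2*(-2/7 - 5 - 2/6) = (21 + 0)**2*(-2/7 - 5 - 2*1/6) = 21**2*(-2/7 - 5 - 1/3) = 441*(-118/21) = -2478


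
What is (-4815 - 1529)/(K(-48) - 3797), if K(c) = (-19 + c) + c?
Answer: 793/489 ≈ 1.6217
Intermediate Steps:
K(c) = -19 + 2*c
(-4815 - 1529)/(K(-48) - 3797) = (-4815 - 1529)/((-19 + 2*(-48)) - 3797) = -6344/((-19 - 96) - 3797) = -6344/(-115 - 3797) = -6344/(-3912) = -6344*(-1/3912) = 793/489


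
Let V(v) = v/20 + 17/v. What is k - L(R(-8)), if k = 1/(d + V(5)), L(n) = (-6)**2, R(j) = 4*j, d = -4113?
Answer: -2958752/82187 ≈ -36.000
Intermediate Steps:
L(n) = 36
V(v) = 17/v + v/20 (V(v) = v*(1/20) + 17/v = v/20 + 17/v = 17/v + v/20)
k = -20/82187 (k = 1/(-4113 + (17/5 + (1/20)*5)) = 1/(-4113 + (17*(1/5) + 1/4)) = 1/(-4113 + (17/5 + 1/4)) = 1/(-4113 + 73/20) = 1/(-82187/20) = -20/82187 ≈ -0.00024335)
k - L(R(-8)) = -20/82187 - 1*36 = -20/82187 - 36 = -2958752/82187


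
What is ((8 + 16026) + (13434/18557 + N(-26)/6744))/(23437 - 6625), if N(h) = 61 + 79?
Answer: 501680692687/525998758824 ≈ 0.95377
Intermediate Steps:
N(h) = 140
((8 + 16026) + (13434/18557 + N(-26)/6744))/(23437 - 6625) = ((8 + 16026) + (13434/18557 + 140/6744))/(23437 - 6625) = (16034 + (13434*(1/18557) + 140*(1/6744)))/16812 = (16034 + (13434/18557 + 35/1686))*(1/16812) = (16034 + 23299219/31287102)*(1/16812) = (501680692687/31287102)*(1/16812) = 501680692687/525998758824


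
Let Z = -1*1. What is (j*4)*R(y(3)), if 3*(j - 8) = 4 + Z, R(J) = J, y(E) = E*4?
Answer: 432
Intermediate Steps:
Z = -1
y(E) = 4*E
j = 9 (j = 8 + (4 - 1)/3 = 8 + (⅓)*3 = 8 + 1 = 9)
(j*4)*R(y(3)) = (9*4)*(4*3) = 36*12 = 432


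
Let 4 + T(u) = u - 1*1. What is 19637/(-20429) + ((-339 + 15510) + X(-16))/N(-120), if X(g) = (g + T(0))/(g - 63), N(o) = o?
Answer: -822364271/6455564 ≈ -127.39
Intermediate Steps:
T(u) = -5 + u (T(u) = -4 + (u - 1*1) = -4 + (u - 1) = -4 + (-1 + u) = -5 + u)
X(g) = (-5 + g)/(-63 + g) (X(g) = (g + (-5 + 0))/(g - 63) = (g - 5)/(-63 + g) = (-5 + g)/(-63 + g))
19637/(-20429) + ((-339 + 15510) + X(-16))/N(-120) = 19637/(-20429) + ((-339 + 15510) + (-5 - 16)/(-63 - 16))/(-120) = 19637*(-1/20429) + (15171 - 21/(-79))*(-1/120) = -19637/20429 + (15171 - 1/79*(-21))*(-1/120) = -19637/20429 + (15171 + 21/79)*(-1/120) = -19637/20429 + (1198530/79)*(-1/120) = -19637/20429 - 39951/316 = -822364271/6455564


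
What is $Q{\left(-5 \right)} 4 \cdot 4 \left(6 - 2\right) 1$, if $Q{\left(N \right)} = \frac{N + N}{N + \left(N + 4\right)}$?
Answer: $\frac{320}{3} \approx 106.67$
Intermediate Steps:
$Q{\left(N \right)} = \frac{2 N}{4 + 2 N}$ ($Q{\left(N \right)} = \frac{2 N}{N + \left(4 + N\right)} = \frac{2 N}{4 + 2 N}$)
$Q{\left(-5 \right)} 4 \cdot 4 \left(6 - 2\right) 1 = - \frac{5}{2 - 5} \cdot 4 \cdot 4 \left(6 - 2\right) 1 = - \frac{5}{-3} \cdot 16 \cdot 4 \cdot 1 = \left(-5\right) \left(- \frac{1}{3}\right) 16 \cdot 4 = \frac{5}{3} \cdot 16 \cdot 4 = \frac{80}{3} \cdot 4 = \frac{320}{3}$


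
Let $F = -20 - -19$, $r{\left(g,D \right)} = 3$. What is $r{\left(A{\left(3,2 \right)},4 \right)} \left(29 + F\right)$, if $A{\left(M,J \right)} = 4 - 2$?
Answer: $84$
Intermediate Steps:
$A{\left(M,J \right)} = 2$
$F = -1$ ($F = -20 + 19 = -1$)
$r{\left(A{\left(3,2 \right)},4 \right)} \left(29 + F\right) = 3 \left(29 - 1\right) = 3 \cdot 28 = 84$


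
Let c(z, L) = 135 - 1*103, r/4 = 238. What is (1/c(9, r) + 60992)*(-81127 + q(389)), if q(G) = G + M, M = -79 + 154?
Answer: -157433606935/32 ≈ -4.9198e+9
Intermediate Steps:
r = 952 (r = 4*238 = 952)
c(z, L) = 32 (c(z, L) = 135 - 103 = 32)
M = 75
q(G) = 75 + G (q(G) = G + 75 = 75 + G)
(1/c(9, r) + 60992)*(-81127 + q(389)) = (1/32 + 60992)*(-81127 + (75 + 389)) = (1/32 + 60992)*(-81127 + 464) = (1951745/32)*(-80663) = -157433606935/32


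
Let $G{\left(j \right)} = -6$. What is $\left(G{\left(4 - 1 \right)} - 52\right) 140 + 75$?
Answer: $-8045$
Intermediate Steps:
$\left(G{\left(4 - 1 \right)} - 52\right) 140 + 75 = \left(-6 - 52\right) 140 + 75 = \left(-58\right) 140 + 75 = -8120 + 75 = -8045$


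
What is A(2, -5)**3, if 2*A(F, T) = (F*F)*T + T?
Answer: -15625/8 ≈ -1953.1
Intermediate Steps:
A(F, T) = T/2 + T*F**2/2 (A(F, T) = ((F*F)*T + T)/2 = (F**2*T + T)/2 = (T*F**2 + T)/2 = (T + T*F**2)/2 = T/2 + T*F**2/2)
A(2, -5)**3 = ((1/2)*(-5)*(1 + 2**2))**3 = ((1/2)*(-5)*(1 + 4))**3 = ((1/2)*(-5)*5)**3 = (-25/2)**3 = -15625/8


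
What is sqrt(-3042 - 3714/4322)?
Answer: I*sqrt(14209912659)/2161 ≈ 55.162*I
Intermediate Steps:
sqrt(-3042 - 3714/4322) = sqrt(-3042 - 3714*1/4322) = sqrt(-3042 - 1857/2161) = sqrt(-6575619/2161) = I*sqrt(14209912659)/2161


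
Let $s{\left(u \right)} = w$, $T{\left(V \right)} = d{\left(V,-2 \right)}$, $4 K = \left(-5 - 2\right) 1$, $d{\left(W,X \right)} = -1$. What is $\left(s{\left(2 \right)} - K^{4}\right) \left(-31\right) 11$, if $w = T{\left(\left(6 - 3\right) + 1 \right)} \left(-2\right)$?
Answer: $\frac{644149}{256} \approx 2516.2$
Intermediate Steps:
$K = - \frac{7}{4}$ ($K = \frac{\left(-5 - 2\right) 1}{4} = \frac{\left(-7\right) 1}{4} = \frac{1}{4} \left(-7\right) = - \frac{7}{4} \approx -1.75$)
$T{\left(V \right)} = -1$
$w = 2$ ($w = \left(-1\right) \left(-2\right) = 2$)
$s{\left(u \right)} = 2$
$\left(s{\left(2 \right)} - K^{4}\right) \left(-31\right) 11 = \left(2 - \left(- \frac{7}{4}\right)^{4}\right) \left(-31\right) 11 = \left(2 - \frac{2401}{256}\right) \left(-31\right) 11 = \left(- \frac{1889}{256}\right) \left(-31\right) 11 = \frac{58559}{256} \cdot 11 = \frac{644149}{256}$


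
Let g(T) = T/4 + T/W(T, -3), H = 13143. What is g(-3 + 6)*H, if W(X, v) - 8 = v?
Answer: 354861/20 ≈ 17743.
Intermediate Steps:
W(X, v) = 8 + v
g(T) = 9*T/20 (g(T) = T/4 + T/(8 - 3) = T*(¼) + T/5 = T/4 + T*(⅕) = T/4 + T/5 = 9*T/20)
g(-3 + 6)*H = (9*(-3 + 6)/20)*13143 = ((9/20)*3)*13143 = (27/20)*13143 = 354861/20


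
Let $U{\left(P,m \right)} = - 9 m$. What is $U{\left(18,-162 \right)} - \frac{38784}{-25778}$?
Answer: $\frac{18811554}{12889} \approx 1459.5$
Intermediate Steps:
$U{\left(18,-162 \right)} - \frac{38784}{-25778} = \left(-9\right) \left(-162\right) - \frac{38784}{-25778} = 1458 - 38784 \left(- \frac{1}{25778}\right) = 1458 - - \frac{19392}{12889} = 1458 + \frac{19392}{12889} = \frac{18811554}{12889}$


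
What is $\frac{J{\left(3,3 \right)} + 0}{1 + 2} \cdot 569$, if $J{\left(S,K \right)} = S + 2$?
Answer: $\frac{2845}{3} \approx 948.33$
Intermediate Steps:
$J{\left(S,K \right)} = 2 + S$
$\frac{J{\left(3,3 \right)} + 0}{1 + 2} \cdot 569 = \frac{\left(2 + 3\right) + 0}{1 + 2} \cdot 569 = \frac{5 + 0}{3} \cdot 569 = 5 \cdot \frac{1}{3} \cdot 569 = \frac{5}{3} \cdot 569 = \frac{2845}{3}$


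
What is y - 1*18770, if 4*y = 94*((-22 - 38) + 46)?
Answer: -19099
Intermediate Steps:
y = -329 (y = (94*((-22 - 38) + 46))/4 = (94*(-60 + 46))/4 = (94*(-14))/4 = (¼)*(-1316) = -329)
y - 1*18770 = -329 - 1*18770 = -329 - 18770 = -19099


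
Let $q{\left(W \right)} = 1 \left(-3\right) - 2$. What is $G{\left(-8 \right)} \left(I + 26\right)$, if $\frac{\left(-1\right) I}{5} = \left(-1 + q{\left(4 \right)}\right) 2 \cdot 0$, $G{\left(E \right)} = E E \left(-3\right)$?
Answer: $-4992$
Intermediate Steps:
$G{\left(E \right)} = - 3 E^{2}$ ($G{\left(E \right)} = E^{2} \left(-3\right) = - 3 E^{2}$)
$q{\left(W \right)} = -5$ ($q{\left(W \right)} = -3 - 2 = -5$)
$I = 0$ ($I = - 5 \left(-1 - 5\right) 2 \cdot 0 = - 5 \left(\left(-6\right) 0\right) = \left(-5\right) 0 = 0$)
$G{\left(-8 \right)} \left(I + 26\right) = - 3 \left(-8\right)^{2} \left(0 + 26\right) = \left(-3\right) 64 \cdot 26 = \left(-192\right) 26 = -4992$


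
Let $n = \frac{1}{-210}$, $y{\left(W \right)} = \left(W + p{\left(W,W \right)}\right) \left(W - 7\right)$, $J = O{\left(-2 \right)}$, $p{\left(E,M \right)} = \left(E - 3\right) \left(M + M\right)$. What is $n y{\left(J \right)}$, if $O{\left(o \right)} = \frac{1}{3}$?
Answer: $- \frac{26}{567} \approx -0.045855$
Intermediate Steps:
$p{\left(E,M \right)} = 2 M \left(-3 + E\right)$ ($p{\left(E,M \right)} = \left(-3 + E\right) 2 M = 2 M \left(-3 + E\right)$)
$O{\left(o \right)} = \frac{1}{3}$
$J = \frac{1}{3} \approx 0.33333$
$y{\left(W \right)} = \left(-7 + W\right) \left(W + 2 W \left(-3 + W\right)\right)$ ($y{\left(W \right)} = \left(W + 2 W \left(-3 + W\right)\right) \left(W - 7\right) = \left(W + 2 W \left(-3 + W\right)\right) \left(-7 + W\right) = \left(-7 + W\right) \left(W + 2 W \left(-3 + W\right)\right)$)
$n = - \frac{1}{210} \approx -0.0047619$
$n y{\left(J \right)} = - \frac{\frac{1}{3} \left(35 - \frac{19}{3} + \frac{2}{9}\right)}{210} = - \frac{\frac{1}{3} \cdot \frac{260}{9}}{210} = \left(- \frac{1}{210}\right) \frac{260}{27} = - \frac{26}{567}$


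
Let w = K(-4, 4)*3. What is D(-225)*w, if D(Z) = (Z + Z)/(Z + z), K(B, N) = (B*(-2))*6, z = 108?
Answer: 7200/13 ≈ 553.85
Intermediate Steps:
K(B, N) = -12*B (K(B, N) = -2*B*6 = -12*B)
w = 144 (w = -12*(-4)*3 = 48*3 = 144)
D(Z) = 2*Z/(108 + Z) (D(Z) = (Z + Z)/(Z + 108) = (2*Z)/(108 + Z) = 2*Z/(108 + Z))
D(-225)*w = (2*(-225)/(108 - 225))*144 = (2*(-225)/(-117))*144 = (2*(-225)*(-1/117))*144 = (50/13)*144 = 7200/13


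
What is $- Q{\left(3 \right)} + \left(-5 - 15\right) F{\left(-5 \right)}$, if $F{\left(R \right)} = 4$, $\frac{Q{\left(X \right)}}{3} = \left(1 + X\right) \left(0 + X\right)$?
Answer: $-116$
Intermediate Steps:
$Q{\left(X \right)} = 3 X \left(1 + X\right)$ ($Q{\left(X \right)} = 3 \left(1 + X\right) \left(0 + X\right) = 3 \left(1 + X\right) X = 3 X \left(1 + X\right)$)
$- Q{\left(3 \right)} + \left(-5 - 15\right) F{\left(-5 \right)} = - 3 \cdot 3 \left(1 + 3\right) + \left(-5 - 15\right) 4 = - 3 \cdot 3 \cdot 4 - 80 = \left(-1\right) 36 - 80 = -36 - 80 = -116$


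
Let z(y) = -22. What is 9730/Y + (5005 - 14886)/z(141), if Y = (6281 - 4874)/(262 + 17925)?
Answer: 558144541/4422 ≈ 1.2622e+5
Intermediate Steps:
Y = 1407/18187 ≈ 0.077363
9730/Y + (5005 - 14886)/z(141) = 9730/(1407/18187) + (5005 - 14886)/(-22) = 9730*(18187/1407) - 9881*(-1/22) = 25279930/201 + 9881/22 = 558144541/4422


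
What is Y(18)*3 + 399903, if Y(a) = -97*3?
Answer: 399030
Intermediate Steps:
Y(a) = -291
Y(18)*3 + 399903 = -291*3 + 399903 = -873 + 399903 = 399030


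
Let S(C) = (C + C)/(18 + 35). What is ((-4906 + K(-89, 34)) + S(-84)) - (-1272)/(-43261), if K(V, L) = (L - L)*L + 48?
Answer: -11145917978/2292833 ≈ -4861.2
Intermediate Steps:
K(V, L) = 48 (K(V, L) = 0*L + 48 = 0 + 48 = 48)
S(C) = 2*C/53 (S(C) = (2*C)/53 = (2*C)*(1/53) = 2*C/53)
((-4906 + K(-89, 34)) + S(-84)) - (-1272)/(-43261) = ((-4906 + 48) + (2/53)*(-84)) - (-1272)/(-43261) = (-4858 - 168/53) - (-1272)*(-1)/43261 = -257642/53 - 1*1272/43261 = -257642/53 - 1272/43261 = -11145917978/2292833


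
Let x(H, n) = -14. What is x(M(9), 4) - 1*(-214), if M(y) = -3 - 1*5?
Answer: 200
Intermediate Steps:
M(y) = -8 (M(y) = -3 - 5 = -8)
x(M(9), 4) - 1*(-214) = -14 - 1*(-214) = -14 + 214 = 200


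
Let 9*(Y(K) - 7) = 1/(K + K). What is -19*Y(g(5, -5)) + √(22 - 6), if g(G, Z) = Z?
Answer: -11591/90 ≈ -128.79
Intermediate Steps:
Y(K) = 7 + 1/(18*K) (Y(K) = 7 + 1/(9*(K + K)) = 7 + 1/(9*((2*K))) = 7 + (1/(2*K))/9 = 7 + 1/(18*K))
-19*Y(g(5, -5)) + √(22 - 6) = -19*(7 + (1/18)/(-5)) + √(22 - 6) = -19*(7 + (1/18)*(-⅕)) + √16 = -19*(7 - 1/90) + 4 = -19*629/90 + 4 = -11951/90 + 4 = -11591/90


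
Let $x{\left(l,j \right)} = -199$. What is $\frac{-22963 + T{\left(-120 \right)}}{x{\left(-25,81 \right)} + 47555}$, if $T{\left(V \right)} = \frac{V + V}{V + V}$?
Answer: $- \frac{11481}{23678} \approx -0.48488$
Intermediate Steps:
$T{\left(V \right)} = 1$ ($T{\left(V \right)} = \frac{2 V}{2 V} = 2 V \frac{1}{2 V} = 1$)
$\frac{-22963 + T{\left(-120 \right)}}{x{\left(-25,81 \right)} + 47555} = \frac{-22963 + 1}{-199 + 47555} = - \frac{22962}{47356} = \left(-22962\right) \frac{1}{47356} = - \frac{11481}{23678}$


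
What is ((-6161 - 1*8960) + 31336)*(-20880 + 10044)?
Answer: -175705740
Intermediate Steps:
((-6161 - 1*8960) + 31336)*(-20880 + 10044) = ((-6161 - 8960) + 31336)*(-10836) = (-15121 + 31336)*(-10836) = 16215*(-10836) = -175705740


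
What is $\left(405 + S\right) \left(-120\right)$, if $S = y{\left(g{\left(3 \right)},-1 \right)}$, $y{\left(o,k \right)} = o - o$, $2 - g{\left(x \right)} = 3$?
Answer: $-48600$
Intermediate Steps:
$g{\left(x \right)} = -1$ ($g{\left(x \right)} = 2 - 3 = -1$)
$y{\left(o,k \right)} = 0$
$S = 0$
$\left(405 + S\right) \left(-120\right) = \left(405 + 0\right) \left(-120\right) = 405 \left(-120\right) = -48600$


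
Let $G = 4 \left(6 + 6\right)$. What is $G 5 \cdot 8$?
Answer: $1920$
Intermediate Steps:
$G = 48$ ($G = 4 \cdot 12 = 48$)
$G 5 \cdot 8 = 48 \cdot 5 \cdot 8 = 240 \cdot 8 = 1920$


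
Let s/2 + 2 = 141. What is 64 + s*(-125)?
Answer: -34686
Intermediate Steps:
s = 278 (s = -4 + 2*141 = -4 + 282 = 278)
64 + s*(-125) = 64 + 278*(-125) = 64 - 34750 = -34686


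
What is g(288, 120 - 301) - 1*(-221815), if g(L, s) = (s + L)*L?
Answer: 252631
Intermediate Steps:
g(L, s) = L*(L + s) (g(L, s) = (L + s)*L = L*(L + s))
g(288, 120 - 301) - 1*(-221815) = 288*(288 + (120 - 301)) - 1*(-221815) = 288*(288 - 181) + 221815 = 288*107 + 221815 = 30816 + 221815 = 252631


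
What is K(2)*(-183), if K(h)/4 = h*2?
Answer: -2928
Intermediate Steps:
K(h) = 8*h (K(h) = 4*(h*2) = 4*(2*h) = 8*h)
K(2)*(-183) = (8*2)*(-183) = 16*(-183) = -2928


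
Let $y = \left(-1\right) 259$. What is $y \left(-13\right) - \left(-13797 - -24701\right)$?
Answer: $-7537$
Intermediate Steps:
$y = -259$
$y \left(-13\right) - \left(-13797 - -24701\right) = \left(-259\right) \left(-13\right) - \left(-13797 - -24701\right) = 3367 - \left(-13797 + 24701\right) = 3367 - 10904 = -7537$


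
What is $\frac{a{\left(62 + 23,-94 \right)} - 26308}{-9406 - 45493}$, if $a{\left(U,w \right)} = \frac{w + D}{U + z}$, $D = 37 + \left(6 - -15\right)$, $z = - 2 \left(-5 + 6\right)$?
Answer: $\frac{21200}{44239} \approx 0.47922$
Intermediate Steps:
$z = -2$ ($z = \left(-2\right) 1 = -2$)
$D = 58$ ($D = 37 + \left(6 + 15\right) = 37 + 21 = 58$)
$a{\left(U,w \right)} = \frac{58 + w}{-2 + U}$ ($a{\left(U,w \right)} = \frac{w + 58}{U - 2} = \frac{58 + w}{-2 + U}$)
$\frac{a{\left(62 + 23,-94 \right)} - 26308}{-9406 - 45493} = \frac{\frac{58 - 94}{-2 + \left(62 + 23\right)} - 26308}{-9406 - 45493} = \frac{\frac{1}{-2 + 85} \left(-36\right) - 26308}{-54899} = \left(\frac{1}{83} \left(-36\right) - 26308\right) \left(- \frac{1}{54899}\right) = \left(- \frac{36}{83} - 26308\right) \left(- \frac{1}{54899}\right) = \left(- \frac{2183600}{83}\right) \left(- \frac{1}{54899}\right) = \frac{21200}{44239}$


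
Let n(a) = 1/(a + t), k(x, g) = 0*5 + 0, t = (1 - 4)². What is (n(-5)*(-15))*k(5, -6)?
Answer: 0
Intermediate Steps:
t = 9 (t = (-3)² = 9)
k(x, g) = 0 (k(x, g) = 0 + 0 = 0)
n(a) = 1/(9 + a) (n(a) = 1/(a + 9) = 1/(9 + a))
(n(-5)*(-15))*k(5, -6) = (-15/(9 - 5))*0 = (-15/4)*0 = ((¼)*(-15))*0 = -15/4*0 = 0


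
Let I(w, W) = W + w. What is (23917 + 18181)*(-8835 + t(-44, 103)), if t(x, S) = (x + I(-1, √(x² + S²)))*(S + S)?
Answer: -762184290 + 8672188*√12545 ≈ 2.0914e+8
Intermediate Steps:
t(x, S) = 2*S*(-1 + x + √(S² + x²)) (t(x, S) = (x + (√(x² + S²) - 1))*(S + S) = (x + (√(S² + x²) - 1))*(2*S) = (x + (-1 + √(S² + x²)))*(2*S) = (-1 + x + √(S² + x²))*(2*S) = 2*S*(-1 + x + √(S² + x²)))
(23917 + 18181)*(-8835 + t(-44, 103)) = (23917 + 18181)*(-8835 + 2*103*(-1 - 44 + √(103² + (-44)²))) = 42098*(-8835 + 2*103*(-1 - 44 + √(10609 + 1936))) = 42098*(-8835 + 2*103*(-1 - 44 + √12545)) = 42098*(-8835 + 2*103*(-45 + √12545)) = 42098*(-8835 + (-9270 + 206*√12545)) = 42098*(-18105 + 206*√12545) = -762184290 + 8672188*√12545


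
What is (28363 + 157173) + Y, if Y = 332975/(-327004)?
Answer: 60670681169/327004 ≈ 1.8554e+5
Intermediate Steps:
Y = -332975/327004 (Y = 332975*(-1/327004) = -332975/327004 ≈ -1.0183)
(28363 + 157173) + Y = (28363 + 157173) - 332975/327004 = 185536 - 332975/327004 = 60670681169/327004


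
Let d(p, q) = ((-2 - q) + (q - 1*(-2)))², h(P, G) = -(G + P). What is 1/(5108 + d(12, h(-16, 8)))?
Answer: 1/5108 ≈ 0.00019577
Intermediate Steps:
h(P, G) = -G - P
d(p, q) = 0 (d(p, q) = ((-2 - q) + (q + 2))² = ((-2 - q) + (2 + q))² = 0² = 0)
1/(5108 + d(12, h(-16, 8))) = 1/(5108 + 0) = 1/5108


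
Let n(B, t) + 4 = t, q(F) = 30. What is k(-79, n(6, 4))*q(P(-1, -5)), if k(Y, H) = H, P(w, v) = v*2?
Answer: 0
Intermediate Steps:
P(w, v) = 2*v
n(B, t) = -4 + t
k(-79, n(6, 4))*q(P(-1, -5)) = (-4 + 4)*30 = 0*30 = 0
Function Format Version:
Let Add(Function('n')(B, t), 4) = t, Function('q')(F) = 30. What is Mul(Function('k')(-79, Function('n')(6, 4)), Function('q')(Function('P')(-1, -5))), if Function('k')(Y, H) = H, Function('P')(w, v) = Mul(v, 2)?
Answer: 0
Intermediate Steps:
Function('P')(w, v) = Mul(2, v)
Function('n')(B, t) = Add(-4, t)
Mul(Function('k')(-79, Function('n')(6, 4)), Function('q')(Function('P')(-1, -5))) = Mul(Add(-4, 4), 30) = Mul(0, 30) = 0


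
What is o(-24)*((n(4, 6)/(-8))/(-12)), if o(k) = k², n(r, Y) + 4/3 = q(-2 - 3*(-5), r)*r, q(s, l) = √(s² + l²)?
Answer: -8 + 24*√185 ≈ 318.44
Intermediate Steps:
q(s, l) = √(l² + s²)
n(r, Y) = -4/3 + r*√(169 + r²) (n(r, Y) = -4/3 + √(r² + (-2 - 3*(-5))²)*r = -4/3 + √(r² + (-2 + 15)²)*r = -4/3 + √(r² + 13²)*r = -4/3 + √(r² + 169)*r = -4/3 + √(169 + r²)*r = -4/3 + r*√(169 + r²))
o(-24)*((n(4, 6)/(-8))/(-12)) = (-24)²*(((-4/3 + 4*√(169 + 4²))/(-8))/(-12)) = 576*(((-4/3 + 4*√(169 + 16))*(-⅛))*(-1/12)) = 576*(((-4/3 + 4*√185)*(-⅛))*(-1/12)) = 576*((⅙ - √185/2)*(-1/12)) = 576*(-1/72 + √185/24) = -8 + 24*√185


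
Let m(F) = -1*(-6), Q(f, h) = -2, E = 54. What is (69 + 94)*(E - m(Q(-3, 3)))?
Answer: 7824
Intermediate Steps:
m(F) = 6
(69 + 94)*(E - m(Q(-3, 3))) = (69 + 94)*(54 - 1*6) = 163*(54 - 6) = 163*48 = 7824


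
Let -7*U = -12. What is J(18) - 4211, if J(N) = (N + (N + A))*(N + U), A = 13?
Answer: -3245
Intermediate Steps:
U = 12/7 (U = -1/7*(-12) = 12/7 ≈ 1.7143)
J(N) = (13 + 2*N)*(12/7 + N) (J(N) = (N + (N + 13))*(N + 12/7) = (N + (13 + N))*(12/7 + N) = (13 + 2*N)*(12/7 + N))
J(18) - 4211 = (156/7 + 2*18**2 + (115/7)*18) - 4211 = (156/7 + 2*324 + 2070/7) - 4211 = (156/7 + 648 + 2070/7) - 4211 = 966 - 4211 = -3245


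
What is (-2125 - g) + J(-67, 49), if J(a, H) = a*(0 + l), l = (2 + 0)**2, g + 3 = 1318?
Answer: -3708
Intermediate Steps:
g = 1315 (g = -3 + 1318 = 1315)
l = 4 (l = 2**2 = 4)
J(a, H) = 4*a (J(a, H) = a*(0 + 4) = a*4 = 4*a)
(-2125 - g) + J(-67, 49) = (-2125 - 1*1315) + 4*(-67) = (-2125 - 1315) - 268 = -3440 - 268 = -3708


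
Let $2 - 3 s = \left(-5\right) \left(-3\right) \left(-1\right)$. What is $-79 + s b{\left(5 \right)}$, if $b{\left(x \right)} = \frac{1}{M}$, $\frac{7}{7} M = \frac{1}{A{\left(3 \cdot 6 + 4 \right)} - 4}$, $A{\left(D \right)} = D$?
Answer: $23$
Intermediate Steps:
$s = \frac{17}{3}$ ($s = \frac{2}{3} - \frac{\left(-5\right) \left(-3\right) \left(-1\right)}{3} = \frac{2}{3} - \frac{15 \left(-1\right)}{3} = \frac{2}{3} - -5 = \frac{2}{3} + 5 = \frac{17}{3} \approx 5.6667$)
$M = \frac{1}{18}$ ($M = \frac{1}{\left(3 \cdot 6 + 4\right) - 4} = \frac{1}{\left(18 + 4\right) - 4} = \frac{1}{22 - 4} = \frac{1}{18} \approx 0.055556$)
$b{\left(x \right)} = 18$ ($b{\left(x \right)} = \frac{1}{\frac{1}{18}} = 18$)
$-79 + s b{\left(5 \right)} = -79 + \frac{17}{3} \cdot 18 = -79 + 102 = 23$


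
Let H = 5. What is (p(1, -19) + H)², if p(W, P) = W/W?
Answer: 36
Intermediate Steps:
p(W, P) = 1
(p(1, -19) + H)² = (1 + 5)² = 6² = 36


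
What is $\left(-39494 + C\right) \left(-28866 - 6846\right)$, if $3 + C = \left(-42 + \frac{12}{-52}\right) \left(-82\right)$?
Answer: $\frac{16729036416}{13} \approx 1.2868 \cdot 10^{9}$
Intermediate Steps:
$C = \frac{44979}{13}$ ($C = -3 + \left(-42 + \frac{12}{-52}\right) \left(-82\right) = -3 + \left(-42 + 12 \left(- \frac{1}{52}\right)\right) \left(-82\right) = -3 + \left(-42 - \frac{3}{13}\right) \left(-82\right) = -3 - - \frac{45018}{13} = -3 + \frac{45018}{13} = \frac{44979}{13} \approx 3459.9$)
$\left(-39494 + C\right) \left(-28866 - 6846\right) = \left(-39494 + \frac{44979}{13}\right) \left(-28866 - 6846\right) = \left(- \frac{468443}{13}\right) \left(-35712\right) = \frac{16729036416}{13}$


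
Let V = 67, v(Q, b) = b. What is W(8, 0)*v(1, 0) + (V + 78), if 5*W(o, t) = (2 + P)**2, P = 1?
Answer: 145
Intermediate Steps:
W(o, t) = 9/5 (W(o, t) = (2 + 1)**2/5 = (1/5)*3**2 = (1/5)*9 = 9/5)
W(8, 0)*v(1, 0) + (V + 78) = (9/5)*0 + (67 + 78) = 0 + 145 = 145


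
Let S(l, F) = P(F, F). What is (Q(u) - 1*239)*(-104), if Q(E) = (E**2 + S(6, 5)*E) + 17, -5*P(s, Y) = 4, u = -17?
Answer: -41912/5 ≈ -8382.4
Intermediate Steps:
P(s, Y) = -4/5 (P(s, Y) = -1/5*4 = -4/5)
S(l, F) = -4/5
Q(E) = 17 + E**2 - 4*E/5 (Q(E) = (E**2 - 4*E/5) + 17 = 17 + E**2 - 4*E/5)
(Q(u) - 1*239)*(-104) = ((17 + (-17)**2 - 4/5*(-17)) - 1*239)*(-104) = ((17 + 289 + 68/5) - 239)*(-104) = (1598/5 - 239)*(-104) = (403/5)*(-104) = -41912/5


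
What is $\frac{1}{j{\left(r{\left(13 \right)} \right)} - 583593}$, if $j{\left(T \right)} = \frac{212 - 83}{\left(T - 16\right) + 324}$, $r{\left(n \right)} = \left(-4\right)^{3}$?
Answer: $- \frac{244}{142396563} \approx -1.7135 \cdot 10^{-6}$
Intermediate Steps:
$r{\left(n \right)} = -64$
$j{\left(T \right)} = \frac{129}{308 + T}$ ($j{\left(T \right)} = \frac{129}{\left(-16 + T\right) + 324} = \frac{129}{308 + T}$)
$\frac{1}{j{\left(r{\left(13 \right)} \right)} - 583593} = \frac{1}{\frac{129}{308 - 64} - 583593} = \frac{1}{\frac{129}{244} - 583593} = \frac{1}{- \frac{142396563}{244}} = - \frac{244}{142396563}$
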